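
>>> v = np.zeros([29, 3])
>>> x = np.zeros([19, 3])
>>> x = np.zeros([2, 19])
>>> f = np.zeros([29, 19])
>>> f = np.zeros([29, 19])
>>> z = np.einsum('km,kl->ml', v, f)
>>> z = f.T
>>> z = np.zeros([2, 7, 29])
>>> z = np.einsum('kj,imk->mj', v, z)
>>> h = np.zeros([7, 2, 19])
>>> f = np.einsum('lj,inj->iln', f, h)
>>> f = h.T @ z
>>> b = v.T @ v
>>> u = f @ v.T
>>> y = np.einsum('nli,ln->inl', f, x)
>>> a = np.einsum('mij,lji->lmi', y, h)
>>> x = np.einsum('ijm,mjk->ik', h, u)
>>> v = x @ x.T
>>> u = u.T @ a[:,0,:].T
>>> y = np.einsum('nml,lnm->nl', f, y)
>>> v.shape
(7, 7)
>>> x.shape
(7, 29)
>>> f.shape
(19, 2, 3)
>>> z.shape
(7, 3)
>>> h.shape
(7, 2, 19)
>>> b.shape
(3, 3)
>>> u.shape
(29, 2, 7)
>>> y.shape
(19, 3)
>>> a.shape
(7, 3, 19)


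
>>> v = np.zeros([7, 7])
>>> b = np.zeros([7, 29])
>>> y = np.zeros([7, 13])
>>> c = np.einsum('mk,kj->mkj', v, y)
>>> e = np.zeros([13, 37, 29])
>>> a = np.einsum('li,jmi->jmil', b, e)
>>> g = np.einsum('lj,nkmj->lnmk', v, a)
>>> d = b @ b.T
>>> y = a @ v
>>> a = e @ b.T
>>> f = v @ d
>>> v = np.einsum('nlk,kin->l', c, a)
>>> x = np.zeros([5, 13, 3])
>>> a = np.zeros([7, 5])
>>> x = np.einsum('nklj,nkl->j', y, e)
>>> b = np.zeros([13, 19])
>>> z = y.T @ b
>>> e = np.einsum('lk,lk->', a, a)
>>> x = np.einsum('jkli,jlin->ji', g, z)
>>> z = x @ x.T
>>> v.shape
(7,)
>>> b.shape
(13, 19)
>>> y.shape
(13, 37, 29, 7)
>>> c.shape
(7, 7, 13)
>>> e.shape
()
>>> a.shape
(7, 5)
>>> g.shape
(7, 13, 29, 37)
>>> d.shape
(7, 7)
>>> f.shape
(7, 7)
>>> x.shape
(7, 37)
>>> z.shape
(7, 7)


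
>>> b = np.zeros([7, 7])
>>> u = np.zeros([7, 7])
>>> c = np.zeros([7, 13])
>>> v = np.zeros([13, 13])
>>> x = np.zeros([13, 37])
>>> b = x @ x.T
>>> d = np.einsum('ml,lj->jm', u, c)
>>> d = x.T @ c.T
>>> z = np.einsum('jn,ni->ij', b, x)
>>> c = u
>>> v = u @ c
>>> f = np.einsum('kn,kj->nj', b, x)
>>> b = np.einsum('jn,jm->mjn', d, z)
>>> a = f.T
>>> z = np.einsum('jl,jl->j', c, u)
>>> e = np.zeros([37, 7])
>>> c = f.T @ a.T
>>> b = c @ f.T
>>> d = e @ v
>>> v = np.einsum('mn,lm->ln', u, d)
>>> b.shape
(37, 13)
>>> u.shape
(7, 7)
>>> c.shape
(37, 37)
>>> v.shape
(37, 7)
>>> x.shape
(13, 37)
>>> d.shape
(37, 7)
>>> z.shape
(7,)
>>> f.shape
(13, 37)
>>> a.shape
(37, 13)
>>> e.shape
(37, 7)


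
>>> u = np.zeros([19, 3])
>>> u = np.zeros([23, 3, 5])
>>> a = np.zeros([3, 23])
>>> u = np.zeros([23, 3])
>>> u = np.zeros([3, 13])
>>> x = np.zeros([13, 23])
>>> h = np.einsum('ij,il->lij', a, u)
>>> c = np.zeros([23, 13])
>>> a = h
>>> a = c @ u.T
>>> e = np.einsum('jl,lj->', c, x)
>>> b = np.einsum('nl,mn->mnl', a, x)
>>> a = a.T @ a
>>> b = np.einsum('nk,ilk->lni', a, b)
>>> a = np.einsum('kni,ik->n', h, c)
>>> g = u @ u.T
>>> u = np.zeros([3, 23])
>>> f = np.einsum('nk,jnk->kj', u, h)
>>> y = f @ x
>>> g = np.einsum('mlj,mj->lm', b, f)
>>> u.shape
(3, 23)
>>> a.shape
(3,)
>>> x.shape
(13, 23)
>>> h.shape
(13, 3, 23)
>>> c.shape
(23, 13)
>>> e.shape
()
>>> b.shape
(23, 3, 13)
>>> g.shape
(3, 23)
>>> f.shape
(23, 13)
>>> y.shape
(23, 23)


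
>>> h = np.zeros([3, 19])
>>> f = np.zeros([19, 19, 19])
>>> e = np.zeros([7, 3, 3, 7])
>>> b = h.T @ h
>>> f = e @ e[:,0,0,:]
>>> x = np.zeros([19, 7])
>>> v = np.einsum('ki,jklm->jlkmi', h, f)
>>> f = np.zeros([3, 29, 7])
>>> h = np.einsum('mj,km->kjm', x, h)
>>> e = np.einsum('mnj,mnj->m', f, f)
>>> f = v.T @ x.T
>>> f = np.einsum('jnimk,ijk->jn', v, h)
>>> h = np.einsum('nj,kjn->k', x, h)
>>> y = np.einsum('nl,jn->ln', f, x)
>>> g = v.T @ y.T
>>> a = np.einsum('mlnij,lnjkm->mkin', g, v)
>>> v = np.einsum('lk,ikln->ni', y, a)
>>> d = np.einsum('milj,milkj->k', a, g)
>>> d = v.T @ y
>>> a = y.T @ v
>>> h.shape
(3,)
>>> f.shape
(7, 3)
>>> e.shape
(3,)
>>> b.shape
(19, 19)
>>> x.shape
(19, 7)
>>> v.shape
(3, 19)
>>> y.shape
(3, 7)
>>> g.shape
(19, 7, 3, 3, 3)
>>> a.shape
(7, 19)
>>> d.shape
(19, 7)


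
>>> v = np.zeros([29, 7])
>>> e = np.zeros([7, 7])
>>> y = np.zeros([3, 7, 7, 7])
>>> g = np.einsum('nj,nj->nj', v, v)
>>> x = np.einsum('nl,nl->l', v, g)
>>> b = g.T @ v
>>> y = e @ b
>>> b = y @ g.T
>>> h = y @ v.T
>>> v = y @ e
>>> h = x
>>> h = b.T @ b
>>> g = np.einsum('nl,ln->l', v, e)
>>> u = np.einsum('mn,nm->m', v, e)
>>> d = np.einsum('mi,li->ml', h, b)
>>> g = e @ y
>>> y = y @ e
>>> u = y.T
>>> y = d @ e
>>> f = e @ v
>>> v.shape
(7, 7)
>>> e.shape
(7, 7)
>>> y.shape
(29, 7)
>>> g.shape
(7, 7)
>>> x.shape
(7,)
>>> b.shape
(7, 29)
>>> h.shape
(29, 29)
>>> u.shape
(7, 7)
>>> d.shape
(29, 7)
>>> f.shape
(7, 7)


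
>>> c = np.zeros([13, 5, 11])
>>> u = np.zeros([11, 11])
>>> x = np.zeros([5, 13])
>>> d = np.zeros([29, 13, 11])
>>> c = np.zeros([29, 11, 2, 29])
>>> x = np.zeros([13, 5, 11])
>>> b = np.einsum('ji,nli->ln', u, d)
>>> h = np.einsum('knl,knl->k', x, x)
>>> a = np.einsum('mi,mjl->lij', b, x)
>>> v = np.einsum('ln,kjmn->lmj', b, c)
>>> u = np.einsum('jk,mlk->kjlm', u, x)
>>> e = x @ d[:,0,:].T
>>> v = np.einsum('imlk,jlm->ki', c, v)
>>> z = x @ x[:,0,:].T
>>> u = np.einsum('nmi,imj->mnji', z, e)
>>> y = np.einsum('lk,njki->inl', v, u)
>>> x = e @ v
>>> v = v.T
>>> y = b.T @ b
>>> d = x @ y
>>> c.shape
(29, 11, 2, 29)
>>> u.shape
(5, 13, 29, 13)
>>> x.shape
(13, 5, 29)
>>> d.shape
(13, 5, 29)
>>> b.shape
(13, 29)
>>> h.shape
(13,)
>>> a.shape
(11, 29, 5)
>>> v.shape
(29, 29)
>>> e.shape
(13, 5, 29)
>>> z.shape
(13, 5, 13)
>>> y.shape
(29, 29)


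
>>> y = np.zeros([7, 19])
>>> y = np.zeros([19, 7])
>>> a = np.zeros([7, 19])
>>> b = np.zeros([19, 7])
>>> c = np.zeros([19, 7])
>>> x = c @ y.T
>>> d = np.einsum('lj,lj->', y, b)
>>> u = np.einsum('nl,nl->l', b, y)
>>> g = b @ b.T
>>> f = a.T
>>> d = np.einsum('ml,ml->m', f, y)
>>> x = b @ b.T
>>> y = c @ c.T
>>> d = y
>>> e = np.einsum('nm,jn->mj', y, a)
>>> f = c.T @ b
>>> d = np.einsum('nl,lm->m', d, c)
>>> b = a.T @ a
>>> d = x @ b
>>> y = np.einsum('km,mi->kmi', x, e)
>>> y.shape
(19, 19, 7)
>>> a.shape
(7, 19)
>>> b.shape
(19, 19)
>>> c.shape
(19, 7)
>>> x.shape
(19, 19)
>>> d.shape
(19, 19)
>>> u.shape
(7,)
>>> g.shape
(19, 19)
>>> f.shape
(7, 7)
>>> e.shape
(19, 7)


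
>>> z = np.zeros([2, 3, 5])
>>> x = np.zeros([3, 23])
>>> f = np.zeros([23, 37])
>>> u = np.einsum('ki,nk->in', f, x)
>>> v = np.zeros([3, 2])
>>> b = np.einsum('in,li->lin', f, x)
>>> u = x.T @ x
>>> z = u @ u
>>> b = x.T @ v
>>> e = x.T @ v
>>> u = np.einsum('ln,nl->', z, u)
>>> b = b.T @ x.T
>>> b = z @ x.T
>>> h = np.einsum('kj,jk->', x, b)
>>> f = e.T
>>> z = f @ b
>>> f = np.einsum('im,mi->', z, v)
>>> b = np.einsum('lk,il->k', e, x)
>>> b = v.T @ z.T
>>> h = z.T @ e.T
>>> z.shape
(2, 3)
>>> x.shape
(3, 23)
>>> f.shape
()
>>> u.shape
()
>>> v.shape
(3, 2)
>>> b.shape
(2, 2)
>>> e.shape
(23, 2)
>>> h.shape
(3, 23)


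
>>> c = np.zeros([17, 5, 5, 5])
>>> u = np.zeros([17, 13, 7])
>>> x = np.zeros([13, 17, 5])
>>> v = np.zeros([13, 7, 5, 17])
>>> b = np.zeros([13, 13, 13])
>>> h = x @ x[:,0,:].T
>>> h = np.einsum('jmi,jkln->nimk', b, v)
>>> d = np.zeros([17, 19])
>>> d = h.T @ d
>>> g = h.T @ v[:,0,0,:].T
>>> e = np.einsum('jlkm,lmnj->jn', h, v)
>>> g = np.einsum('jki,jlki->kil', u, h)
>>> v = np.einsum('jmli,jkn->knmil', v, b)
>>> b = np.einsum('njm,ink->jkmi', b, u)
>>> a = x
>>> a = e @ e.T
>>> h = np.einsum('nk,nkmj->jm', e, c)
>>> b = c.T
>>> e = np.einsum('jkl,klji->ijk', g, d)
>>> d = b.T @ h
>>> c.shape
(17, 5, 5, 5)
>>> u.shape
(17, 13, 7)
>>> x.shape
(13, 17, 5)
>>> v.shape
(13, 13, 7, 17, 5)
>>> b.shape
(5, 5, 5, 17)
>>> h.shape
(5, 5)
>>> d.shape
(17, 5, 5, 5)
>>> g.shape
(13, 7, 13)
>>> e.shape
(19, 13, 7)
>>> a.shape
(17, 17)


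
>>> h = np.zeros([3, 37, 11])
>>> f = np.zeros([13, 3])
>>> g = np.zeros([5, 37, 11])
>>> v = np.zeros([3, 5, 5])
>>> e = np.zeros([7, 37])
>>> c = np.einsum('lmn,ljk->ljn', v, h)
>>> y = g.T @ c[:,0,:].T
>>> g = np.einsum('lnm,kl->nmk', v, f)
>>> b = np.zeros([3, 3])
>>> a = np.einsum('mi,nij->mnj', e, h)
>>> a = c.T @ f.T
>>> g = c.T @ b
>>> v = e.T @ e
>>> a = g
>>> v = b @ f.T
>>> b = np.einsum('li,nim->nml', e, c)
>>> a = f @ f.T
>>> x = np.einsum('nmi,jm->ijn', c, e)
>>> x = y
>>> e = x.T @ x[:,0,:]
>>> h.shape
(3, 37, 11)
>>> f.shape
(13, 3)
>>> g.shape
(5, 37, 3)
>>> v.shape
(3, 13)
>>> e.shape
(3, 37, 3)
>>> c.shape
(3, 37, 5)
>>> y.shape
(11, 37, 3)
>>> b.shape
(3, 5, 7)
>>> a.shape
(13, 13)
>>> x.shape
(11, 37, 3)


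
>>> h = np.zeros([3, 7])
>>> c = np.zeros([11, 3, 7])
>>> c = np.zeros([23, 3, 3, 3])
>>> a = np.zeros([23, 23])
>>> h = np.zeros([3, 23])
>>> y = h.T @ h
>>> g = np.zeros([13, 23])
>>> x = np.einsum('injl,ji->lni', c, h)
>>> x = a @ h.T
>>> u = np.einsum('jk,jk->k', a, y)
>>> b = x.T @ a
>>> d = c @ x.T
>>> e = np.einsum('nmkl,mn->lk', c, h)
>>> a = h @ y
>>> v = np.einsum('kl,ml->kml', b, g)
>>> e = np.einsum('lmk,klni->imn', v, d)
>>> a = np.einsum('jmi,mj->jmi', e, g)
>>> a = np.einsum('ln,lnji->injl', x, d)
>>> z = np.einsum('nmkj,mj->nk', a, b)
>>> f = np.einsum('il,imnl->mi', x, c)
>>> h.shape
(3, 23)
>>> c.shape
(23, 3, 3, 3)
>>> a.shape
(23, 3, 3, 23)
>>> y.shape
(23, 23)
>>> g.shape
(13, 23)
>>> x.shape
(23, 3)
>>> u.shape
(23,)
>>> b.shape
(3, 23)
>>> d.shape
(23, 3, 3, 23)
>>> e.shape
(23, 13, 3)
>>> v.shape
(3, 13, 23)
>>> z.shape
(23, 3)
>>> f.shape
(3, 23)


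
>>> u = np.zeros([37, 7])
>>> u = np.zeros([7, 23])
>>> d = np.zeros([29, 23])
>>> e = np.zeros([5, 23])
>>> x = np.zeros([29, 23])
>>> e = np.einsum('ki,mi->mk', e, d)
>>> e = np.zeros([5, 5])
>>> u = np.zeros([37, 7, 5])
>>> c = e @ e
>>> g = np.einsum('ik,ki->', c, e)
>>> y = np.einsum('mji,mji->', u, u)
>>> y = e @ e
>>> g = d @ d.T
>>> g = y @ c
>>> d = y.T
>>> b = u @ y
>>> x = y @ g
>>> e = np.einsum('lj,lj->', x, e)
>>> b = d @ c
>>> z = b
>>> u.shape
(37, 7, 5)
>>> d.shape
(5, 5)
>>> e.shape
()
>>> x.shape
(5, 5)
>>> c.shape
(5, 5)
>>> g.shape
(5, 5)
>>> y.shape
(5, 5)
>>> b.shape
(5, 5)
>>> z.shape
(5, 5)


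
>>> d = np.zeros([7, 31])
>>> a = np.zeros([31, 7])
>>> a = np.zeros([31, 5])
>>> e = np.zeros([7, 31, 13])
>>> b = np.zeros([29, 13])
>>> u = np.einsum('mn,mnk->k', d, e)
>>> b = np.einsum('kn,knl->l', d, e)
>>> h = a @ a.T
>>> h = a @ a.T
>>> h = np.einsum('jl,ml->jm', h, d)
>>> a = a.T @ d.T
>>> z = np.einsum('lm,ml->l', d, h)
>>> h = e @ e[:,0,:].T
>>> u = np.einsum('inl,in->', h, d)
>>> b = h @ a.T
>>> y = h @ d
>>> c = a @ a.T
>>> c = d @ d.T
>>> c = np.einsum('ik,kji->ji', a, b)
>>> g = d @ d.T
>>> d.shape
(7, 31)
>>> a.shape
(5, 7)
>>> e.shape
(7, 31, 13)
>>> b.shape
(7, 31, 5)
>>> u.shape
()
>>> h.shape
(7, 31, 7)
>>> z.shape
(7,)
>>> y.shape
(7, 31, 31)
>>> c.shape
(31, 5)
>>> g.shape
(7, 7)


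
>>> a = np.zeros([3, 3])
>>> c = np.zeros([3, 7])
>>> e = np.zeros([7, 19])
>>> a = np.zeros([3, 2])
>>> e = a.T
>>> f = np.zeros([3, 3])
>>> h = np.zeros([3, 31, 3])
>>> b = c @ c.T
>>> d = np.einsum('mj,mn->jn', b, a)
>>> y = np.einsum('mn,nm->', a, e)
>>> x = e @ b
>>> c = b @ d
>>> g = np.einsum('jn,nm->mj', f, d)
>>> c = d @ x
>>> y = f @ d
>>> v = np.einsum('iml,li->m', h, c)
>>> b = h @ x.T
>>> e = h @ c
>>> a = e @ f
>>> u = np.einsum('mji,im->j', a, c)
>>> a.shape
(3, 31, 3)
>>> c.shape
(3, 3)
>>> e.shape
(3, 31, 3)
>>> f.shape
(3, 3)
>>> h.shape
(3, 31, 3)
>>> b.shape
(3, 31, 2)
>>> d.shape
(3, 2)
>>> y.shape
(3, 2)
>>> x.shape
(2, 3)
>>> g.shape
(2, 3)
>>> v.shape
(31,)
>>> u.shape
(31,)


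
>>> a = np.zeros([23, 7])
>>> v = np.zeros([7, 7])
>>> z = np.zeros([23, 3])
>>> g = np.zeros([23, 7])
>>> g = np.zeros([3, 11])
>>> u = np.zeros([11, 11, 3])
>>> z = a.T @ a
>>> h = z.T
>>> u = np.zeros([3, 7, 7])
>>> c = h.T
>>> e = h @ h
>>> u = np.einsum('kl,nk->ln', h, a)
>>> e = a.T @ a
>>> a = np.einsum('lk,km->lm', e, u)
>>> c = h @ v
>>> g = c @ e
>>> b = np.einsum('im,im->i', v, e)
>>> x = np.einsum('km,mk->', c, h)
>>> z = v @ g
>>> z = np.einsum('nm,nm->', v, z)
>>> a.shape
(7, 23)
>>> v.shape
(7, 7)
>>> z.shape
()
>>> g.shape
(7, 7)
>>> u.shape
(7, 23)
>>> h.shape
(7, 7)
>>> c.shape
(7, 7)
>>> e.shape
(7, 7)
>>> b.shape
(7,)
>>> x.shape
()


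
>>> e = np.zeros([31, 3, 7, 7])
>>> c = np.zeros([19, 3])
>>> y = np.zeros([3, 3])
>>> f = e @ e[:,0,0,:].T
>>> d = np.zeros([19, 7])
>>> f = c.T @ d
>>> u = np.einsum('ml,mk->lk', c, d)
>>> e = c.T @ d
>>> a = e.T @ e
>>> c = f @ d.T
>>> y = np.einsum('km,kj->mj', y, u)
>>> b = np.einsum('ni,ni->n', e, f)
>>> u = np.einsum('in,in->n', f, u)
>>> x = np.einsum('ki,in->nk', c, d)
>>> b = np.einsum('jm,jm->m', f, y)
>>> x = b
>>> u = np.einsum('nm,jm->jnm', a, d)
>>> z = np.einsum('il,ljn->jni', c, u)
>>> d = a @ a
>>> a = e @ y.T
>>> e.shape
(3, 7)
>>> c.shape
(3, 19)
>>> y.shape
(3, 7)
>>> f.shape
(3, 7)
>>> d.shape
(7, 7)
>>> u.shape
(19, 7, 7)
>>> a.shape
(3, 3)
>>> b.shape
(7,)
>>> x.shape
(7,)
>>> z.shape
(7, 7, 3)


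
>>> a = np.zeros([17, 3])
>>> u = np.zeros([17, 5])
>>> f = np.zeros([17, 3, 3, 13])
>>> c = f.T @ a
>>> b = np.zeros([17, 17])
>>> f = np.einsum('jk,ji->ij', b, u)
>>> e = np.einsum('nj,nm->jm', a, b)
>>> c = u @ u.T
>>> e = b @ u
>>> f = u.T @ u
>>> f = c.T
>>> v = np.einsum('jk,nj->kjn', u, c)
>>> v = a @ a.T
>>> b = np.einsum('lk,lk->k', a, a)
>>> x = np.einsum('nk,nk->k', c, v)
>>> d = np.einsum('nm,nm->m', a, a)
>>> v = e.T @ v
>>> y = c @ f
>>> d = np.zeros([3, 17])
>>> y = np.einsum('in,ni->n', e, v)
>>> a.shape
(17, 3)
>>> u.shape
(17, 5)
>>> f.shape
(17, 17)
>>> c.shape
(17, 17)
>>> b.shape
(3,)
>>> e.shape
(17, 5)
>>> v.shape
(5, 17)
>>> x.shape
(17,)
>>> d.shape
(3, 17)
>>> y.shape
(5,)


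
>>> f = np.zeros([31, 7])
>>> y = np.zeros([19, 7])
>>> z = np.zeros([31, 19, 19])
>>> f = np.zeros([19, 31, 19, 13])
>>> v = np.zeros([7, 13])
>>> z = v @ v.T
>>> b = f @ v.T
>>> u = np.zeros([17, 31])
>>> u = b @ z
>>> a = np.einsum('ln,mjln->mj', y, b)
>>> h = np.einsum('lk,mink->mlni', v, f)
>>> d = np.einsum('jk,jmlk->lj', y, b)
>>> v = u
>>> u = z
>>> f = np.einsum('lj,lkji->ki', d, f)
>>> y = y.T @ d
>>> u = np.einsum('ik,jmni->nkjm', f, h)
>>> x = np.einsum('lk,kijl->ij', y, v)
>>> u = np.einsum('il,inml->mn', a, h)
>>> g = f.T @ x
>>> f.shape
(31, 13)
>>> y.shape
(7, 19)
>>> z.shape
(7, 7)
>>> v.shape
(19, 31, 19, 7)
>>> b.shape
(19, 31, 19, 7)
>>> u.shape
(19, 7)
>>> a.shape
(19, 31)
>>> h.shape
(19, 7, 19, 31)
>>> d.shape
(19, 19)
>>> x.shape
(31, 19)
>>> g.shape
(13, 19)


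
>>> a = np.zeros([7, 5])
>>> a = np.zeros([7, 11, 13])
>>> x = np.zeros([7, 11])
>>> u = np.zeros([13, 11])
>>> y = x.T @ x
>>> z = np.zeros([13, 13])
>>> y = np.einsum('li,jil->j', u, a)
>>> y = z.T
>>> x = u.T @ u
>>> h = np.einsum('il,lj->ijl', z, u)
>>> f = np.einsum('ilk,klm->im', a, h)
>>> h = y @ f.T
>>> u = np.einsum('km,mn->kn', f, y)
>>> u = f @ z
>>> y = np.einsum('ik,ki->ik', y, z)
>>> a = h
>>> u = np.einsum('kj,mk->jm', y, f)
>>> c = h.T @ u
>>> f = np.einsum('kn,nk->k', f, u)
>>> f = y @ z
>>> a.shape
(13, 7)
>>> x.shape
(11, 11)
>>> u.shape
(13, 7)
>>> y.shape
(13, 13)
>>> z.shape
(13, 13)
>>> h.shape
(13, 7)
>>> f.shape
(13, 13)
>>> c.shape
(7, 7)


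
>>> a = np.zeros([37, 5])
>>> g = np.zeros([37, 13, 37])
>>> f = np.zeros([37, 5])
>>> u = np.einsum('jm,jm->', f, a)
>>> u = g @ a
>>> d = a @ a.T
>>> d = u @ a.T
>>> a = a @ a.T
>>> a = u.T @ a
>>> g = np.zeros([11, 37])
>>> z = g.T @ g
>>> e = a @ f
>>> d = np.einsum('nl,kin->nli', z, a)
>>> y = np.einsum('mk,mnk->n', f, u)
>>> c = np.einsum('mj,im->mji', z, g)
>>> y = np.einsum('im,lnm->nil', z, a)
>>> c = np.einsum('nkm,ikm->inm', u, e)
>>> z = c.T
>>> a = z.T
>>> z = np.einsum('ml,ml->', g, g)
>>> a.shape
(5, 37, 5)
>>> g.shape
(11, 37)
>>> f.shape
(37, 5)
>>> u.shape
(37, 13, 5)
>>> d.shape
(37, 37, 13)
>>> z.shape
()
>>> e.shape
(5, 13, 5)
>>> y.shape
(13, 37, 5)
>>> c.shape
(5, 37, 5)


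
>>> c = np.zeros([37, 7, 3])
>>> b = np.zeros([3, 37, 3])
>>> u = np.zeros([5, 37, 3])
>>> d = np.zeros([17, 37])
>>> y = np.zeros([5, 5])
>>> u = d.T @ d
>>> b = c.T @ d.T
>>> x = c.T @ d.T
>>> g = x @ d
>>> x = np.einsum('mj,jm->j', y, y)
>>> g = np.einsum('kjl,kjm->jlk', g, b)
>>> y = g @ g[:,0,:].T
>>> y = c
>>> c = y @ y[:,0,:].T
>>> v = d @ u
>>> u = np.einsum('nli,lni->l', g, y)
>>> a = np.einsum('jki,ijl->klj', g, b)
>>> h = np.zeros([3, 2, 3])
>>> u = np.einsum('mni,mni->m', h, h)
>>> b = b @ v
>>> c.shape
(37, 7, 37)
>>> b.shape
(3, 7, 37)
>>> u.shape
(3,)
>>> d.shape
(17, 37)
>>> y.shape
(37, 7, 3)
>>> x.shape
(5,)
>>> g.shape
(7, 37, 3)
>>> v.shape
(17, 37)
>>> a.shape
(37, 17, 7)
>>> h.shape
(3, 2, 3)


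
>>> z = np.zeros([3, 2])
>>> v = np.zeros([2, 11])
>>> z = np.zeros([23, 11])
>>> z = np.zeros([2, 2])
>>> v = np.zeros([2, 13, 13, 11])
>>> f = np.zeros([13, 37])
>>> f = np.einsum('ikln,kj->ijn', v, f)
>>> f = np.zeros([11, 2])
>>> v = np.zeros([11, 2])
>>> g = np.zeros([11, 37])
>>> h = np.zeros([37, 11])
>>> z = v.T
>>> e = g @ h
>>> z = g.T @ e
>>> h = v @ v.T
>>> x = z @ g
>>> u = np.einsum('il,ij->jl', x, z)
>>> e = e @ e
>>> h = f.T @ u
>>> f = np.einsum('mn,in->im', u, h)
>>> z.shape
(37, 11)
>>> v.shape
(11, 2)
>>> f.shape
(2, 11)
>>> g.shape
(11, 37)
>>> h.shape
(2, 37)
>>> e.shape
(11, 11)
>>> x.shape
(37, 37)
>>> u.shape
(11, 37)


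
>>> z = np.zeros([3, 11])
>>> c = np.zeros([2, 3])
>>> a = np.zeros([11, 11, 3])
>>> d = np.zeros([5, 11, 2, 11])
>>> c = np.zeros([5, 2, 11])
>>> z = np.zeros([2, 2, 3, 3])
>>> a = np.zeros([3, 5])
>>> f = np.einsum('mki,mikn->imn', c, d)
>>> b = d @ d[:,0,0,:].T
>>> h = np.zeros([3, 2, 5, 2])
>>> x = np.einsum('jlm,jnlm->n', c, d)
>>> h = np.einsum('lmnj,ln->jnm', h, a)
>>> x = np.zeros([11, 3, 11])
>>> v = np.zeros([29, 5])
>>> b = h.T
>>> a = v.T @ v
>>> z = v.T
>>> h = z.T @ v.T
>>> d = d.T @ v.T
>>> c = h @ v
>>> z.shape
(5, 29)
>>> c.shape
(29, 5)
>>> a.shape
(5, 5)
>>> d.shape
(11, 2, 11, 29)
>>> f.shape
(11, 5, 11)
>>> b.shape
(2, 5, 2)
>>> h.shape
(29, 29)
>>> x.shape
(11, 3, 11)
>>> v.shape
(29, 5)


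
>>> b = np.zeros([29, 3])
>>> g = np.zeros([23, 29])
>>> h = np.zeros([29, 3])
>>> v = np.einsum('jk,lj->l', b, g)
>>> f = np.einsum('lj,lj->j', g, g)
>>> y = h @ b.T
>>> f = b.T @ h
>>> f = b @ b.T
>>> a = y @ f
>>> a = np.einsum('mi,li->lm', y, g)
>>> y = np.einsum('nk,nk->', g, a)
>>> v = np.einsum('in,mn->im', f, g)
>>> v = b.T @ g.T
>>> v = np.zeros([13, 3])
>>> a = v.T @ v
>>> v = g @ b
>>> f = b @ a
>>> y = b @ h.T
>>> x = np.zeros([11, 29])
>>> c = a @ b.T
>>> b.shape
(29, 3)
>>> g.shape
(23, 29)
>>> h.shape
(29, 3)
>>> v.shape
(23, 3)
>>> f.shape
(29, 3)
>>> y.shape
(29, 29)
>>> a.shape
(3, 3)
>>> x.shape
(11, 29)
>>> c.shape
(3, 29)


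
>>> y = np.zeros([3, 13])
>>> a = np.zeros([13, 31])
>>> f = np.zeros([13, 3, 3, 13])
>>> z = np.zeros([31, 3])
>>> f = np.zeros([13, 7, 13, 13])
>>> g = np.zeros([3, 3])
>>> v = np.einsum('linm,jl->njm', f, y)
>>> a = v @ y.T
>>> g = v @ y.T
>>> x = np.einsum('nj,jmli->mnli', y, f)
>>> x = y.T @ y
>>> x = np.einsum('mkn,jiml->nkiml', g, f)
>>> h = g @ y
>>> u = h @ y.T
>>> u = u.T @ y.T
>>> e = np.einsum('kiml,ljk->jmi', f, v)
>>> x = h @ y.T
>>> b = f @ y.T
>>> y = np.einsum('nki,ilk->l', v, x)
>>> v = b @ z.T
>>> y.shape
(3,)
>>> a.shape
(13, 3, 3)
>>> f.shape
(13, 7, 13, 13)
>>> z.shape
(31, 3)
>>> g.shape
(13, 3, 3)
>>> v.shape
(13, 7, 13, 31)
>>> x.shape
(13, 3, 3)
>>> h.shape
(13, 3, 13)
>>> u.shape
(3, 3, 3)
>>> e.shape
(3, 13, 7)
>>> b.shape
(13, 7, 13, 3)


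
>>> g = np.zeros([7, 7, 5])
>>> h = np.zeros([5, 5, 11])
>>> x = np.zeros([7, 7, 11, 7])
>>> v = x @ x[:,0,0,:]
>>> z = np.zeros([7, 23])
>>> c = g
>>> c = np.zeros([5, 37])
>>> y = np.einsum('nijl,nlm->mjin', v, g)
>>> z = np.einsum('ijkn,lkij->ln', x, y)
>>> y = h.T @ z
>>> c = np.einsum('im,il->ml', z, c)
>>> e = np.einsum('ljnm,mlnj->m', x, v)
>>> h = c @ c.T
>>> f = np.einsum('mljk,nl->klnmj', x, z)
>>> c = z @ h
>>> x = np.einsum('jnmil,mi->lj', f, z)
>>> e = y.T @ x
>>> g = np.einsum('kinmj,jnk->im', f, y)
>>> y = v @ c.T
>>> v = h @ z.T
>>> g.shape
(7, 7)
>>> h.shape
(7, 7)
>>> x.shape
(11, 7)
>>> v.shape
(7, 5)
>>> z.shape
(5, 7)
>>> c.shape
(5, 7)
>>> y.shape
(7, 7, 11, 5)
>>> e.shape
(7, 5, 7)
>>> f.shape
(7, 7, 5, 7, 11)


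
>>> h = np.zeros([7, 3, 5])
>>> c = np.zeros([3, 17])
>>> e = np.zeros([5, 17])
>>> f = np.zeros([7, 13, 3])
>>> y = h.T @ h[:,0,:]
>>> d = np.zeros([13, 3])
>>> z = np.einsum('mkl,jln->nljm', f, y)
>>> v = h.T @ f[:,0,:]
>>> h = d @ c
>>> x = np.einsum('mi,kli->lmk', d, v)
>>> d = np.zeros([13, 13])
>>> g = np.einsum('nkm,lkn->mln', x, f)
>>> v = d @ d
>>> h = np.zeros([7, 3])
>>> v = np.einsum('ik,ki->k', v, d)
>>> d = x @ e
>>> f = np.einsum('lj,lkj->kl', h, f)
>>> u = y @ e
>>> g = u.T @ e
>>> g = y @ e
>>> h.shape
(7, 3)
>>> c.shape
(3, 17)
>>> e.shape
(5, 17)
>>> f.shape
(13, 7)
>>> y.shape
(5, 3, 5)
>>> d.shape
(3, 13, 17)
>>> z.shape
(5, 3, 5, 7)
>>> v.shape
(13,)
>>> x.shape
(3, 13, 5)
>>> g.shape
(5, 3, 17)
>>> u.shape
(5, 3, 17)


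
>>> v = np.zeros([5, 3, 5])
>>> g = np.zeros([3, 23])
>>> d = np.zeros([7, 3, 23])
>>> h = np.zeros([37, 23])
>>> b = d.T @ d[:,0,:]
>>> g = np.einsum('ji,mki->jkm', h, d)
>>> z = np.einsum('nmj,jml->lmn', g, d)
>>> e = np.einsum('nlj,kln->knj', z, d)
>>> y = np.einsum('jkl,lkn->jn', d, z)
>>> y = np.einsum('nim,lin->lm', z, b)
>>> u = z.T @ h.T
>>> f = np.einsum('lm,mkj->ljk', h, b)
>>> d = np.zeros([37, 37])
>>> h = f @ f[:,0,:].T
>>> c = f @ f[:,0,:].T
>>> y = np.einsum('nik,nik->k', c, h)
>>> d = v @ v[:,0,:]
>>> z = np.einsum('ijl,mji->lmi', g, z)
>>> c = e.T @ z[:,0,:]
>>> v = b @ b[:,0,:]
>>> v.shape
(23, 3, 23)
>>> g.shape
(37, 3, 7)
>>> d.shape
(5, 3, 5)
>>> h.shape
(37, 23, 37)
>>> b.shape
(23, 3, 23)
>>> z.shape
(7, 23, 37)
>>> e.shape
(7, 23, 37)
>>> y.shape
(37,)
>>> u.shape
(37, 3, 37)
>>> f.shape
(37, 23, 3)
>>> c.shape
(37, 23, 37)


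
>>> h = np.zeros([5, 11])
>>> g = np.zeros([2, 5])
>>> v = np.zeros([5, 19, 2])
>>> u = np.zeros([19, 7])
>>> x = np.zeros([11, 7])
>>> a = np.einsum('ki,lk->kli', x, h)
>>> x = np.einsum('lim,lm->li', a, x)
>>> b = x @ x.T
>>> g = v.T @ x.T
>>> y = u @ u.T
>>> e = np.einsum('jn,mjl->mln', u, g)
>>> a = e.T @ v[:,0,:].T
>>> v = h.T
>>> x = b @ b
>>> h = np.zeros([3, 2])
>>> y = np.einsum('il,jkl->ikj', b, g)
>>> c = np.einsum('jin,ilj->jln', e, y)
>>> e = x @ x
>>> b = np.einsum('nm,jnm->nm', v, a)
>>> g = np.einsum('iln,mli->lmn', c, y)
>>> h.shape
(3, 2)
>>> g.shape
(19, 11, 7)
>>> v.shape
(11, 5)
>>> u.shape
(19, 7)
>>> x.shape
(11, 11)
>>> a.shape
(7, 11, 5)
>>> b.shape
(11, 5)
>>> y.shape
(11, 19, 2)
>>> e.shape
(11, 11)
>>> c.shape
(2, 19, 7)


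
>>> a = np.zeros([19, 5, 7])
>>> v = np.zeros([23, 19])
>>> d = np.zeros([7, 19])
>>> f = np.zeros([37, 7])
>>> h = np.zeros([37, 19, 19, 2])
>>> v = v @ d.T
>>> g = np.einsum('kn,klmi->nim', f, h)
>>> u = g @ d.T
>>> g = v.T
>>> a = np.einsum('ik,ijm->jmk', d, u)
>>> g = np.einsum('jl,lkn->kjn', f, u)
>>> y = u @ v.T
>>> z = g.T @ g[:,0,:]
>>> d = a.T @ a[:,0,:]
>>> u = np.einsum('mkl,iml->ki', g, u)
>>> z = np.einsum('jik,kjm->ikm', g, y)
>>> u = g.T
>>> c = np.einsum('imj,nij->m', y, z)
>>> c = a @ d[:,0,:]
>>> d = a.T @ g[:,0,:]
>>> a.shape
(2, 7, 19)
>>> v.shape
(23, 7)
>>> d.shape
(19, 7, 7)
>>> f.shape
(37, 7)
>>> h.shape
(37, 19, 19, 2)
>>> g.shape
(2, 37, 7)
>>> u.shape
(7, 37, 2)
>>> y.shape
(7, 2, 23)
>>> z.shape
(37, 7, 23)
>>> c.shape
(2, 7, 19)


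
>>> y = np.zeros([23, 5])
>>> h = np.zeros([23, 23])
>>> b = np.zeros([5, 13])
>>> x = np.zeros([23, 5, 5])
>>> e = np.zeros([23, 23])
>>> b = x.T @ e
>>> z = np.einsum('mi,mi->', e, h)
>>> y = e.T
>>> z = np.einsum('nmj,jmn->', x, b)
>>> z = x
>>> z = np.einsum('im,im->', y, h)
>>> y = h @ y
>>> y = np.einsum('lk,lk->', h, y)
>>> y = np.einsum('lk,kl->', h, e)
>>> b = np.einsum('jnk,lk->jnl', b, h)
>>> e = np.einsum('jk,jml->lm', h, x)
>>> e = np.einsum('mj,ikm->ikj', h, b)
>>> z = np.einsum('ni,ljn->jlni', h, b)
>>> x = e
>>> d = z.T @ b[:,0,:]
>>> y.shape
()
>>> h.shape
(23, 23)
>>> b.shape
(5, 5, 23)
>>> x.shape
(5, 5, 23)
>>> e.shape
(5, 5, 23)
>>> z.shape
(5, 5, 23, 23)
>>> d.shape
(23, 23, 5, 23)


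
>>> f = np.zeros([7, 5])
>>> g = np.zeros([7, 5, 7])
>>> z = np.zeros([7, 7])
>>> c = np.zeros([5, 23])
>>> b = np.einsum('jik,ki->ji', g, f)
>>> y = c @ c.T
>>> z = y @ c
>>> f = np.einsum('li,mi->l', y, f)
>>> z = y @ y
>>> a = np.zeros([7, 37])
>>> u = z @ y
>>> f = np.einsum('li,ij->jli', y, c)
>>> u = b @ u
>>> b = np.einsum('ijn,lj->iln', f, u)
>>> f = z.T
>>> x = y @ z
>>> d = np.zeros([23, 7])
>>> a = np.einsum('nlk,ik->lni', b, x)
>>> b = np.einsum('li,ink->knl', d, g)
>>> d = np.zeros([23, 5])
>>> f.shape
(5, 5)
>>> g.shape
(7, 5, 7)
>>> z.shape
(5, 5)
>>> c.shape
(5, 23)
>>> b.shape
(7, 5, 23)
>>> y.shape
(5, 5)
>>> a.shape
(7, 23, 5)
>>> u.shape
(7, 5)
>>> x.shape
(5, 5)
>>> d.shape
(23, 5)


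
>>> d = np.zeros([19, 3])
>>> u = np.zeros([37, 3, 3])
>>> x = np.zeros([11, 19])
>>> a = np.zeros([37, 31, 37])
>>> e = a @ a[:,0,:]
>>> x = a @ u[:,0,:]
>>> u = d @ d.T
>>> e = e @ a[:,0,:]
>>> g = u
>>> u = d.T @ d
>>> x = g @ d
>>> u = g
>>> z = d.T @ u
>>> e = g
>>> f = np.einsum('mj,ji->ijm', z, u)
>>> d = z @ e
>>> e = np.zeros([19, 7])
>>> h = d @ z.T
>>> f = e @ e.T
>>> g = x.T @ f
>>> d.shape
(3, 19)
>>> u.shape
(19, 19)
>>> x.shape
(19, 3)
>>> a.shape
(37, 31, 37)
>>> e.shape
(19, 7)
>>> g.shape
(3, 19)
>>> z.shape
(3, 19)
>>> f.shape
(19, 19)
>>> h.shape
(3, 3)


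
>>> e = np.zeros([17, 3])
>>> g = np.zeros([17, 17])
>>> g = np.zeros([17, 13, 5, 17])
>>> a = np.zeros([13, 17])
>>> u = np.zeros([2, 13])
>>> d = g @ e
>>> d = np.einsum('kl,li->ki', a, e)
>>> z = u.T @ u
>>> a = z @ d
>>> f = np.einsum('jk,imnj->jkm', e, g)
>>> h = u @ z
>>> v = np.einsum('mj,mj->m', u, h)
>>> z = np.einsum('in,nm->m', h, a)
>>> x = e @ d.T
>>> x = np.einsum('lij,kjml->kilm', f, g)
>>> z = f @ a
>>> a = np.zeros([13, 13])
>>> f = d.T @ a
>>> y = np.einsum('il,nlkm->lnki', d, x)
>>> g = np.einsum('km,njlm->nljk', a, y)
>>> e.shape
(17, 3)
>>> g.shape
(3, 17, 17, 13)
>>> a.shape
(13, 13)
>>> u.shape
(2, 13)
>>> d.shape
(13, 3)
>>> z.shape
(17, 3, 3)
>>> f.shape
(3, 13)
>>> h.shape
(2, 13)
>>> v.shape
(2,)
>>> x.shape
(17, 3, 17, 5)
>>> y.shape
(3, 17, 17, 13)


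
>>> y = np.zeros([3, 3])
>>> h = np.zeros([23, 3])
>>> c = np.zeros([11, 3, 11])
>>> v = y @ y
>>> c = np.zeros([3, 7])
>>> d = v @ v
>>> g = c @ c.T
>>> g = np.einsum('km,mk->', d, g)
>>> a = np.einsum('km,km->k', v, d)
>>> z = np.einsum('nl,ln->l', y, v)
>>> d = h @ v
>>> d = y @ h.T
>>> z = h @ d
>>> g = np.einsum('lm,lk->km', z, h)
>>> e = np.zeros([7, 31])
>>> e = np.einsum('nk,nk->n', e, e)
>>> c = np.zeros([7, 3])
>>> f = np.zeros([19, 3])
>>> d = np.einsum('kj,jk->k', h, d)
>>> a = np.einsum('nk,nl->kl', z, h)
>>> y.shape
(3, 3)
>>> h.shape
(23, 3)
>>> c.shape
(7, 3)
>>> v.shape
(3, 3)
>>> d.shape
(23,)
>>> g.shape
(3, 23)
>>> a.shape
(23, 3)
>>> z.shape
(23, 23)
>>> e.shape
(7,)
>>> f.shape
(19, 3)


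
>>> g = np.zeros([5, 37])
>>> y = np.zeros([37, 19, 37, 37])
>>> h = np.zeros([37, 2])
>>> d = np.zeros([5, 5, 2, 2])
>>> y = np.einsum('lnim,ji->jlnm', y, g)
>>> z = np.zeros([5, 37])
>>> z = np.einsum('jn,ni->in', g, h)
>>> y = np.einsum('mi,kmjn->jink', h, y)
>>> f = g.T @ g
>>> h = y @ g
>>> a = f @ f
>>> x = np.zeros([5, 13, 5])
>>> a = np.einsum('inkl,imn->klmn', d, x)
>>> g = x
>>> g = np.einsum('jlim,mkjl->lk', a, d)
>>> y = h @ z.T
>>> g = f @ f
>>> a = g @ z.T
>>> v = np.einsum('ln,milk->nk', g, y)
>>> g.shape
(37, 37)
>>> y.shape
(19, 2, 37, 2)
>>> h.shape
(19, 2, 37, 37)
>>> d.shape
(5, 5, 2, 2)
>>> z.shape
(2, 37)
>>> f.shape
(37, 37)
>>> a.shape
(37, 2)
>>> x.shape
(5, 13, 5)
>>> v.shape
(37, 2)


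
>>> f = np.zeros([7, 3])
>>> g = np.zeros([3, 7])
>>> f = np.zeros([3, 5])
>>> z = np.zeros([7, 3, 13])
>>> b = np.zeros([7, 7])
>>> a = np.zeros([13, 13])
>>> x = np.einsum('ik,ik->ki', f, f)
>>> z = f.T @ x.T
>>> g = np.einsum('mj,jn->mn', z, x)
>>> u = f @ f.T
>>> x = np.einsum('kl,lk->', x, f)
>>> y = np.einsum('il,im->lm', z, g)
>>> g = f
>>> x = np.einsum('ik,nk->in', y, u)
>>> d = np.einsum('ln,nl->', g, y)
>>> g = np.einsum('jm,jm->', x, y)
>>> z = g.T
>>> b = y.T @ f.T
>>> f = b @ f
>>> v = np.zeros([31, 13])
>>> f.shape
(3, 5)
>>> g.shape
()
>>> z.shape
()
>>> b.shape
(3, 3)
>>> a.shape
(13, 13)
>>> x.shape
(5, 3)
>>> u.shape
(3, 3)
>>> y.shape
(5, 3)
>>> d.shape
()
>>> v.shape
(31, 13)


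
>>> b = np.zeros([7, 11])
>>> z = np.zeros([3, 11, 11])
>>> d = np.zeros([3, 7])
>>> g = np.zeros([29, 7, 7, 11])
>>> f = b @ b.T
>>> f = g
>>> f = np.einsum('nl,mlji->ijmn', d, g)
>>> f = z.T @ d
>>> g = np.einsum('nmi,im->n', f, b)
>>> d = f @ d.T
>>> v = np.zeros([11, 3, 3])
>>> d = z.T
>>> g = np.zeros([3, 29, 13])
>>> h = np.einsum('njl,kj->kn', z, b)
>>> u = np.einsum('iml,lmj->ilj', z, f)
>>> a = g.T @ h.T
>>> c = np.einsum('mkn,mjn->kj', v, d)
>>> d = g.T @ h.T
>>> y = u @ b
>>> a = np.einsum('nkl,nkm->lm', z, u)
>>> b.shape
(7, 11)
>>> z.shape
(3, 11, 11)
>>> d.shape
(13, 29, 7)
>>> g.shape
(3, 29, 13)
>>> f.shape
(11, 11, 7)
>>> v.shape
(11, 3, 3)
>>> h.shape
(7, 3)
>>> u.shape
(3, 11, 7)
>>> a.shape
(11, 7)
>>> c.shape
(3, 11)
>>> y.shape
(3, 11, 11)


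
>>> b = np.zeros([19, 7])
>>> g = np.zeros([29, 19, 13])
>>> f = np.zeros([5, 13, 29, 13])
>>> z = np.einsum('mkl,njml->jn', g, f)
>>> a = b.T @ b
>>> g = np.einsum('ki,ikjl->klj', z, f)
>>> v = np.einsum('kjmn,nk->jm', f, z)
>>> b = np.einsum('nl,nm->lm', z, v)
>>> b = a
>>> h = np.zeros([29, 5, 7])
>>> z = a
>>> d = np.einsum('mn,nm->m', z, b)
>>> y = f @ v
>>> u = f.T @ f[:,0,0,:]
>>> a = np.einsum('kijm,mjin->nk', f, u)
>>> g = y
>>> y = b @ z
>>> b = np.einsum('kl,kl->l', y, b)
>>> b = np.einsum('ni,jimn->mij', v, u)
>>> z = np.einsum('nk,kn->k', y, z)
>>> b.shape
(13, 29, 13)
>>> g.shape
(5, 13, 29, 29)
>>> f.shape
(5, 13, 29, 13)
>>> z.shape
(7,)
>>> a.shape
(13, 5)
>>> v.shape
(13, 29)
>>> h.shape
(29, 5, 7)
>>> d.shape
(7,)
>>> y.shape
(7, 7)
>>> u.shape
(13, 29, 13, 13)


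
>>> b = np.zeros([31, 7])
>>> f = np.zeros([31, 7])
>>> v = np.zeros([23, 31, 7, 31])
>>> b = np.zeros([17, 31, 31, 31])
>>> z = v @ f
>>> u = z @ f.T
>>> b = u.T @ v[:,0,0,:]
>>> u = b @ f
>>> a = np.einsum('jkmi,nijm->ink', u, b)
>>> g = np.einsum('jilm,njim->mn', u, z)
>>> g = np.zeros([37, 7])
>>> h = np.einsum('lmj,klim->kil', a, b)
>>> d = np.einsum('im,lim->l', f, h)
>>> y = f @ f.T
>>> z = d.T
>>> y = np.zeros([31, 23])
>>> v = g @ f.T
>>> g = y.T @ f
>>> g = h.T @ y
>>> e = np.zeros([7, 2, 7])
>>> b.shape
(31, 7, 31, 31)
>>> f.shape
(31, 7)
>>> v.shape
(37, 31)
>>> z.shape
(31,)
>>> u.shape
(31, 7, 31, 7)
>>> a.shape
(7, 31, 7)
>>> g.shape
(7, 31, 23)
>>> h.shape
(31, 31, 7)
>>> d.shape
(31,)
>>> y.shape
(31, 23)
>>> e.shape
(7, 2, 7)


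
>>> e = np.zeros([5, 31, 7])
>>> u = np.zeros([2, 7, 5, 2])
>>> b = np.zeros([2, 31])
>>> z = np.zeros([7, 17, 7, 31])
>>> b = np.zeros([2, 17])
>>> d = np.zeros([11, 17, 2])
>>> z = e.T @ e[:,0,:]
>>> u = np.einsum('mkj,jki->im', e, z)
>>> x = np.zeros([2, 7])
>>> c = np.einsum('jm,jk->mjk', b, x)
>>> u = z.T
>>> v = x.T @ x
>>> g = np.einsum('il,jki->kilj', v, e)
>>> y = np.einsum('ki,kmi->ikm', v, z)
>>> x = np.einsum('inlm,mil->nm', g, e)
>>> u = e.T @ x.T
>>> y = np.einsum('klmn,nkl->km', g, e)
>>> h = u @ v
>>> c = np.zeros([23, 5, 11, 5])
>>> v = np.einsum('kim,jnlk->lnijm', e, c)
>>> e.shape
(5, 31, 7)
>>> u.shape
(7, 31, 7)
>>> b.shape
(2, 17)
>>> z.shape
(7, 31, 7)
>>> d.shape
(11, 17, 2)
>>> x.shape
(7, 5)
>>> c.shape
(23, 5, 11, 5)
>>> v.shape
(11, 5, 31, 23, 7)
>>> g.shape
(31, 7, 7, 5)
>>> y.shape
(31, 7)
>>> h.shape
(7, 31, 7)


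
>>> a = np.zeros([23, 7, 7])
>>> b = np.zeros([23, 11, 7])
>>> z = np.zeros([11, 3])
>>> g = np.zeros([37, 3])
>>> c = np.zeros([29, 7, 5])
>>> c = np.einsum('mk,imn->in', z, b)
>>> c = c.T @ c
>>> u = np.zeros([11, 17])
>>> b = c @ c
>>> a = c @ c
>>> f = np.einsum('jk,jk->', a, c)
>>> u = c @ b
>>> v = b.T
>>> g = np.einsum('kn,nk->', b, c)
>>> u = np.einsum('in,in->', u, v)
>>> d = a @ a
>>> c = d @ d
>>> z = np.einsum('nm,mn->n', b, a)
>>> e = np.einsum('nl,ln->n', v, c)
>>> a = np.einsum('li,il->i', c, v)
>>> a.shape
(7,)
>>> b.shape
(7, 7)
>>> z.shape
(7,)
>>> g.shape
()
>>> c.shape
(7, 7)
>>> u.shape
()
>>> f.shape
()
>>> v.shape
(7, 7)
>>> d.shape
(7, 7)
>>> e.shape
(7,)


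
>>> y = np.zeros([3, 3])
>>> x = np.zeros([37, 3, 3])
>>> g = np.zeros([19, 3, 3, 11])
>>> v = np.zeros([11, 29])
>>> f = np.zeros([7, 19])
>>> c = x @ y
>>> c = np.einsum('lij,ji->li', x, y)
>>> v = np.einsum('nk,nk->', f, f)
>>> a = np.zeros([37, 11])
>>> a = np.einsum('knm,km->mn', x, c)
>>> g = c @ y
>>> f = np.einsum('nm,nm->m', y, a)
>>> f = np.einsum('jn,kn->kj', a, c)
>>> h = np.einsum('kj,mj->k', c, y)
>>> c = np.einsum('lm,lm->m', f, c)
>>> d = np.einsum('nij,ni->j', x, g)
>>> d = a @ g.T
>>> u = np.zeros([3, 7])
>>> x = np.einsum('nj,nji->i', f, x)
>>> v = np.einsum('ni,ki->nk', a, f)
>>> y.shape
(3, 3)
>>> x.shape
(3,)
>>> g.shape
(37, 3)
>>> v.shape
(3, 37)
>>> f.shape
(37, 3)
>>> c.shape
(3,)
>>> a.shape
(3, 3)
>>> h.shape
(37,)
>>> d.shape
(3, 37)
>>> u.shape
(3, 7)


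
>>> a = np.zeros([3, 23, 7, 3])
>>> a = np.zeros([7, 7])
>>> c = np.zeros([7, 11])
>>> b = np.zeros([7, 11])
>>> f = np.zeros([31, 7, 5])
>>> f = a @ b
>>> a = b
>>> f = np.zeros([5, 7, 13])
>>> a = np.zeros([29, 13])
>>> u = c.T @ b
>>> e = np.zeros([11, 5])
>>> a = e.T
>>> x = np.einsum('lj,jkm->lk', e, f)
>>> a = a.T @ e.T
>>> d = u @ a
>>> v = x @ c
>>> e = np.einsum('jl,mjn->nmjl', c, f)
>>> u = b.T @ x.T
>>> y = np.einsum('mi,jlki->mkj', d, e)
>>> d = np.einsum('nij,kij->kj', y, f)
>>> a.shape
(11, 11)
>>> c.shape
(7, 11)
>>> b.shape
(7, 11)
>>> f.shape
(5, 7, 13)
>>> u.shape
(11, 11)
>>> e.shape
(13, 5, 7, 11)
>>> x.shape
(11, 7)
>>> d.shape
(5, 13)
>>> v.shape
(11, 11)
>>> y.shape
(11, 7, 13)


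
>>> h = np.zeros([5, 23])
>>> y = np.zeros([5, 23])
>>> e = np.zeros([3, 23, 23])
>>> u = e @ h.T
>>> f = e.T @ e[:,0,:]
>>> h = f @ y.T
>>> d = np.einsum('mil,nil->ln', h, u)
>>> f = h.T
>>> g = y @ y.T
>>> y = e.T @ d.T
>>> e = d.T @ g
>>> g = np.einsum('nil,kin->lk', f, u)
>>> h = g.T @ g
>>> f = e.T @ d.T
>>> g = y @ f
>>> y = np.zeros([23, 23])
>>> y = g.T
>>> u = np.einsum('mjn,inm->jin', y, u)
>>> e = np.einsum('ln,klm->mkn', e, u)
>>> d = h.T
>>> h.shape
(3, 3)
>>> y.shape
(5, 23, 23)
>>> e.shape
(23, 23, 5)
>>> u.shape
(23, 3, 23)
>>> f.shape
(5, 5)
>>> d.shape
(3, 3)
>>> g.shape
(23, 23, 5)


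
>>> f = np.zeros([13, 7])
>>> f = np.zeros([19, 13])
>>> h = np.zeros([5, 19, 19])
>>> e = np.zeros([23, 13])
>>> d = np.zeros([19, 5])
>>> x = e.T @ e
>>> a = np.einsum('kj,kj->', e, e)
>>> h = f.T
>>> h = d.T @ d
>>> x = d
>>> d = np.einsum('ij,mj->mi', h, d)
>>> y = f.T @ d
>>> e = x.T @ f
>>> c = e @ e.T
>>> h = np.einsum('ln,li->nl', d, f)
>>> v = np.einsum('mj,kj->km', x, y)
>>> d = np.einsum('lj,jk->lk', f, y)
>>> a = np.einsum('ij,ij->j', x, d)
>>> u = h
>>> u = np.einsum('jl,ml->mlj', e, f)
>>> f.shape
(19, 13)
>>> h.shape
(5, 19)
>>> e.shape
(5, 13)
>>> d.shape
(19, 5)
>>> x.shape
(19, 5)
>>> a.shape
(5,)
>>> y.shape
(13, 5)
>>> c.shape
(5, 5)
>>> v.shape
(13, 19)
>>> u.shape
(19, 13, 5)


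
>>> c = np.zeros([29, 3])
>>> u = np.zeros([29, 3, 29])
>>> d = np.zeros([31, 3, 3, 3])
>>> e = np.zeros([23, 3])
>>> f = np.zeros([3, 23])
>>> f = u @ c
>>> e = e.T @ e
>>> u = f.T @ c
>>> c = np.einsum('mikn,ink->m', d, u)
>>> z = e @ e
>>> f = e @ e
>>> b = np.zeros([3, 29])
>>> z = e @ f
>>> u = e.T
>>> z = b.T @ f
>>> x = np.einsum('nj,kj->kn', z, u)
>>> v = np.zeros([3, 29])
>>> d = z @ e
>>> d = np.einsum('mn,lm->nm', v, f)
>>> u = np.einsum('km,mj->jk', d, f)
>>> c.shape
(31,)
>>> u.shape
(3, 29)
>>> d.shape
(29, 3)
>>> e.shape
(3, 3)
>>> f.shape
(3, 3)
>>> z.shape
(29, 3)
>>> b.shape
(3, 29)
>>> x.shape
(3, 29)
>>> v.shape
(3, 29)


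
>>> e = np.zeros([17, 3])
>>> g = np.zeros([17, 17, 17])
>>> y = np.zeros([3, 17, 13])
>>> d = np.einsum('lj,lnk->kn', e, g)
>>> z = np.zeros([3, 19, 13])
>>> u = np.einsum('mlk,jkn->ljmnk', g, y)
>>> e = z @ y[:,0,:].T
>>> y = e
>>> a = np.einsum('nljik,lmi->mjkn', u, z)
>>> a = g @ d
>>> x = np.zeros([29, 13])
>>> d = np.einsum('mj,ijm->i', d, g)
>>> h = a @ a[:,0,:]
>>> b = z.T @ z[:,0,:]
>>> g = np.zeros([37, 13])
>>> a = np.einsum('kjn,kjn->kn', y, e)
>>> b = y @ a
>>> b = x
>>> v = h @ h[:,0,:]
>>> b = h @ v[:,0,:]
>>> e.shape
(3, 19, 3)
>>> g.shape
(37, 13)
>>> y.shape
(3, 19, 3)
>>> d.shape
(17,)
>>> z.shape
(3, 19, 13)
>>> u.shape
(17, 3, 17, 13, 17)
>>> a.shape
(3, 3)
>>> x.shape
(29, 13)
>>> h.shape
(17, 17, 17)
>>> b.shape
(17, 17, 17)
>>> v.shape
(17, 17, 17)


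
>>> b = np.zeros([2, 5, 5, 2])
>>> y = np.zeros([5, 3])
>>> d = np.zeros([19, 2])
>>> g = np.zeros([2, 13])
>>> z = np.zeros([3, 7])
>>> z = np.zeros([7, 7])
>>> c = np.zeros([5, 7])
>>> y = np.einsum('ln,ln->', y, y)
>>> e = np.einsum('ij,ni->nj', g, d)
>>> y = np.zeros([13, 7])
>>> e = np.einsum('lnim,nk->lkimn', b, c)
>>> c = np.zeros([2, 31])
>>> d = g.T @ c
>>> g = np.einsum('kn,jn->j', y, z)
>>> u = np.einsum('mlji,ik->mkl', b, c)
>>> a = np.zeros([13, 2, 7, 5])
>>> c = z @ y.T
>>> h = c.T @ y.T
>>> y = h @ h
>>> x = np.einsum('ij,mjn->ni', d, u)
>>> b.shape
(2, 5, 5, 2)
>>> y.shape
(13, 13)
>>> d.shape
(13, 31)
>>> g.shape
(7,)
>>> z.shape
(7, 7)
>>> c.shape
(7, 13)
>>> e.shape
(2, 7, 5, 2, 5)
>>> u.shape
(2, 31, 5)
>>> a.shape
(13, 2, 7, 5)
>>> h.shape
(13, 13)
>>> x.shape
(5, 13)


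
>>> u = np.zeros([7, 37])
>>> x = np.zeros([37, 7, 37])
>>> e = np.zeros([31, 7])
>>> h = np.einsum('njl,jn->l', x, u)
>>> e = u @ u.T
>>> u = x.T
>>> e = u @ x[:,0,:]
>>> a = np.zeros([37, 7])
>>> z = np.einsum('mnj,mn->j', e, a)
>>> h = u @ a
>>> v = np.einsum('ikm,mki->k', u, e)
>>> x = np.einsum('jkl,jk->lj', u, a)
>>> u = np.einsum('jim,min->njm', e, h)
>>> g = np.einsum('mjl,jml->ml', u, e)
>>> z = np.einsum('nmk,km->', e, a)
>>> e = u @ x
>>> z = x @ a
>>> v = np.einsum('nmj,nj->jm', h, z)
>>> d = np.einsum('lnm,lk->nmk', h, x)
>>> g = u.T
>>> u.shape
(7, 37, 37)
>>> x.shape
(37, 37)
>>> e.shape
(7, 37, 37)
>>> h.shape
(37, 7, 7)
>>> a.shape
(37, 7)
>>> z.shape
(37, 7)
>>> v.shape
(7, 7)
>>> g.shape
(37, 37, 7)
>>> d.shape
(7, 7, 37)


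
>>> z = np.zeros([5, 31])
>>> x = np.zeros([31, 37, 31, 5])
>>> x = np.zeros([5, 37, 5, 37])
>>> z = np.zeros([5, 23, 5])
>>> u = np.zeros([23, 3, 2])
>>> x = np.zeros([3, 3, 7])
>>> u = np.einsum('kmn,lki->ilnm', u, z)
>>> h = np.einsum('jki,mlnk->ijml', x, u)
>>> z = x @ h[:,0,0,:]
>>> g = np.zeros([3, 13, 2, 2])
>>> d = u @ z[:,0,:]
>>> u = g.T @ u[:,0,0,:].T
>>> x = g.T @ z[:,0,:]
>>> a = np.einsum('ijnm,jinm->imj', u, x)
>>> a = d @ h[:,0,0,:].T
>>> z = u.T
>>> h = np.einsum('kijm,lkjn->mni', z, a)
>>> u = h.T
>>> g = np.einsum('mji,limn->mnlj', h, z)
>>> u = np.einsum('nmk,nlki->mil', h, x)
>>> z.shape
(5, 13, 2, 2)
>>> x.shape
(2, 2, 13, 5)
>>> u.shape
(7, 5, 2)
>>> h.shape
(2, 7, 13)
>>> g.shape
(2, 2, 5, 7)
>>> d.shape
(5, 5, 2, 5)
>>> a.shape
(5, 5, 2, 7)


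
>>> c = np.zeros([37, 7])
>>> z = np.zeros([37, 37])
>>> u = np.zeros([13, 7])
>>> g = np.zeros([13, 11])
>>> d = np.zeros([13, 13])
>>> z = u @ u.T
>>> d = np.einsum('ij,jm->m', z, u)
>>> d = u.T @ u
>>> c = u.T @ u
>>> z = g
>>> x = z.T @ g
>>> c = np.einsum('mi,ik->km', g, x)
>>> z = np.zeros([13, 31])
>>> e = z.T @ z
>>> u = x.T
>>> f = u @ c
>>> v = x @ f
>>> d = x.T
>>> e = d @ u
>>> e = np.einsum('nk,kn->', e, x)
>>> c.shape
(11, 13)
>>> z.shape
(13, 31)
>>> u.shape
(11, 11)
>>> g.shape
(13, 11)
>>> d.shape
(11, 11)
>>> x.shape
(11, 11)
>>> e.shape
()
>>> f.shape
(11, 13)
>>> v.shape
(11, 13)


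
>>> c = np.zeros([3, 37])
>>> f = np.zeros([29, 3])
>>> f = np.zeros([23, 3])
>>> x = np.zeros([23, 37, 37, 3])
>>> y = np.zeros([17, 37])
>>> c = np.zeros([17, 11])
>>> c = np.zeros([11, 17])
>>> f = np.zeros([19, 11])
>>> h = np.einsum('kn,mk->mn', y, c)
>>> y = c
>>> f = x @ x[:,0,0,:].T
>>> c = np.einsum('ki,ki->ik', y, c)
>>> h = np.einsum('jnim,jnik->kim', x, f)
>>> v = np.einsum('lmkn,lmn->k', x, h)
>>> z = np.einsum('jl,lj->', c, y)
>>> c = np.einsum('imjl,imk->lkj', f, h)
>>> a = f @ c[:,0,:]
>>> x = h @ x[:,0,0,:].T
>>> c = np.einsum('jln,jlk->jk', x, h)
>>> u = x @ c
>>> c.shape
(23, 3)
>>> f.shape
(23, 37, 37, 23)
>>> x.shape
(23, 37, 23)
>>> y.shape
(11, 17)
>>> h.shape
(23, 37, 3)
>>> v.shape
(37,)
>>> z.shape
()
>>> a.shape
(23, 37, 37, 37)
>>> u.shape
(23, 37, 3)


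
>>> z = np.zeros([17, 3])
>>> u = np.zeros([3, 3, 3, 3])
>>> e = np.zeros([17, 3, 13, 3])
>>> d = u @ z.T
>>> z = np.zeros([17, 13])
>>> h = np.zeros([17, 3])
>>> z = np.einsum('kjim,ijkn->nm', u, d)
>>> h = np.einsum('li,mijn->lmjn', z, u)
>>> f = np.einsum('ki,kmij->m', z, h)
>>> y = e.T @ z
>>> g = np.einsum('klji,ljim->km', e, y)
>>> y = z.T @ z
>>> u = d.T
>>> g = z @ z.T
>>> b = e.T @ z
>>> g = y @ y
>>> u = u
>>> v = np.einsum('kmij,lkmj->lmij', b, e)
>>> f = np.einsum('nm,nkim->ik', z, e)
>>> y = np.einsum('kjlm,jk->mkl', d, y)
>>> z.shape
(17, 3)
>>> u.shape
(17, 3, 3, 3)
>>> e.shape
(17, 3, 13, 3)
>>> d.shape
(3, 3, 3, 17)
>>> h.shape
(17, 3, 3, 3)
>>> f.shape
(13, 3)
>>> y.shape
(17, 3, 3)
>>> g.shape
(3, 3)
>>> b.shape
(3, 13, 3, 3)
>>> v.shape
(17, 13, 3, 3)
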